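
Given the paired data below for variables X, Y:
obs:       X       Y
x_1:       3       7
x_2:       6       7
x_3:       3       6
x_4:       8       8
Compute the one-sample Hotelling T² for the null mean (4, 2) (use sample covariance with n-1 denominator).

Step 1 — sample mean vector:
  mean(X) = (3 + 6 + 3 + 8) / 4 = 20/4 = 5
  mean(Y) = (7 + 7 + 6 + 8) / 4 = 28/4 = 7
  x̄ = (5, 7),  deviation x̄ - mu_0 = (5, 7) - (4, 2) = (1, 5).

Step 2 — sample covariance matrix, S[i,j] = (1/(n-1)) · Σ_k (x_{k,i} - mean_i) · (x_{k,j} - mean_j), divisor n-1 = 3:
  S[X,X] = ((-2)·(-2) + (1)·(1) + (-2)·(-2) + (3)·(3)) / 3 = 18/3 = 6
  S[X,Y] = ((-2)·(0) + (1)·(0) + (-2)·(-1) + (3)·(1)) / 3 = 5/3 = 1.6667
  S[Y,Y] = ((0)·(0) + (0)·(0) + (-1)·(-1) + (1)·(1)) / 3 = 2/3 = 0.6667
  S = [[6, 1.6667],
 [1.6667, 0.6667]].

Step 3 — invert S. det(S) = 6·0.6667 - (1.6667)² = 1.2222.
  S^{-1} = (1/det) · [[d, -b], [-b, a]] = [[0.5455, -1.3636],
 [-1.3636, 4.9091]].

Step 4 — quadratic form (x̄ - mu_0)^T · S^{-1} · (x̄ - mu_0):
  S^{-1} · (x̄ - mu_0) = (-6.2727, 23.1818),
  (x̄ - mu_0)^T · [...] = (1)·(-6.2727) + (5)·(23.1818) = 109.6364.

Step 5 — scale by n: T² = 4 · 109.6364 = 438.5455.

T² ≈ 438.5455


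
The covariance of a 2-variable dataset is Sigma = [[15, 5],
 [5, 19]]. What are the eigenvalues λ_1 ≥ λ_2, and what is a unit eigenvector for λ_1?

Step 1 — characteristic polynomial of 2×2 Sigma:
  det(Sigma - λI) = λ² - trace · λ + det = 0.
  trace = 15 + 19 = 34, det = 15·19 - (5)² = 260.
Step 2 — discriminant:
  Δ = trace² - 4·det = 1156 - 1040 = 116.
Step 3 — eigenvalues:
  λ = (trace ± √Δ)/2 = (34 ± 10.7703)/2,
  λ_1 = 22.3852,  λ_2 = 11.6148.

Step 4 — unit eigenvector for λ_1: solve (Sigma - λ_1 I)v = 0. First row:
  (15 - 22.3852)·v_x + (5)·v_y = 0, i.e. (-7.3852)·v_x + (5)·v_y = 0,
  so v ∝ (b, λ_1 - a) = (5, 7.3852) = u.
  ||u|| = √((5)² + (7.3852)²) = √(79.5407) ≈ 8.9186,
  v_1 = u/||u|| ≈ (0.5606, 0.8281) (||v_1|| = 1).

λ_1 = 22.3852,  λ_2 = 11.6148;  v_1 ≈ (0.5606, 0.8281)


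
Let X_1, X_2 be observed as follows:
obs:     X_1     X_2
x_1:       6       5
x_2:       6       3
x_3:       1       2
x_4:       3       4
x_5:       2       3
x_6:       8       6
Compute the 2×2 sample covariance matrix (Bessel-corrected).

Step 1 — column means:
  mean(X_1) = (6 + 6 + 1 + 3 + 2 + 8) / 6 = 26/6 = 4.3333
  mean(X_2) = (5 + 3 + 2 + 4 + 3 + 6) / 6 = 23/6 = 3.8333

Step 2 — sample covariance S[i,j] = (1/(n-1)) · Σ_k (x_{k,i} - mean_i) · (x_{k,j} - mean_j), with n-1 = 5.
  S[X_1,X_1] = ((1.6667)·(1.6667) + (1.6667)·(1.6667) + (-3.3333)·(-3.3333) + (-1.3333)·(-1.3333) + (-2.3333)·(-2.3333) + (3.6667)·(3.6667)) / 5 = 37.3333/5 = 7.4667
  S[X_1,X_2] = ((1.6667)·(1.1667) + (1.6667)·(-0.8333) + (-3.3333)·(-1.8333) + (-1.3333)·(0.1667) + (-2.3333)·(-0.8333) + (3.6667)·(2.1667)) / 5 = 16.3333/5 = 3.2667
  S[X_2,X_2] = ((1.1667)·(1.1667) + (-0.8333)·(-0.8333) + (-1.8333)·(-1.8333) + (0.1667)·(0.1667) + (-0.8333)·(-0.8333) + (2.1667)·(2.1667)) / 5 = 10.8333/5 = 2.1667

S is symmetric (S[j,i] = S[i,j]). Assembling:

S = [[7.4667, 3.2667],
 [3.2667, 2.1667]]


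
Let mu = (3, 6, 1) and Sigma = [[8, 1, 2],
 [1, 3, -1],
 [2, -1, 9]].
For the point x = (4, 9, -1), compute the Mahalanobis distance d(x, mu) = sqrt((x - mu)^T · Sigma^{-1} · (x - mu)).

Step 1 — centre the observation: (x - mu) = (1, 3, -2).

Step 2 — invert Sigma (cofactor / det for 3×3, or solve directly):
  Sigma^{-1} = [[0.1421, -0.0601, -0.0383],
 [-0.0601, 0.3716, 0.0546],
 [-0.0383, 0.0546, 0.1257]].

Step 3 — form the quadratic (x - mu)^T · Sigma^{-1} · (x - mu):
  Sigma^{-1} · (x - mu) = (0.0383, 0.9454, -0.1257).
  (x - mu)^T · [Sigma^{-1} · (x - mu)] = (1)·(0.0383) + (3)·(0.9454) + (-2)·(-0.1257) = 3.1257.

Step 4 — take square root: d = √(3.1257) ≈ 1.768.

d(x, mu) = √(3.1257) ≈ 1.768


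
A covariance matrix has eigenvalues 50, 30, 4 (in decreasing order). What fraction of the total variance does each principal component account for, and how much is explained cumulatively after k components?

Step 1 — total variance = trace(Sigma) = Σ λ_i = 50 + 30 + 4 = 84.

Step 2 — fraction explained by component i = λ_i / Σ λ:
  PC1: 50/84 = 0.5952
  PC2: 30/84 = 0.3571
  PC3: 4/84 = 0.0476

Step 3 — cumulative fraction after k components = (λ_1 + ... + λ_k) / Σ λ:
  k = 1: 50/84 = 0.5952
  k = 2: (50 + 30)/84 = 80/84 = 0.9524
  k = 3: (50 + 30 + 4)/84 = 84/84 = 1

Summary (fraction, with percent):

explained: PC1 0.5952 (59.52%), PC2 0.3571 (35.71%), PC3 0.0476 (4.76%);  cumulative: 0.5952, 0.9524, 1


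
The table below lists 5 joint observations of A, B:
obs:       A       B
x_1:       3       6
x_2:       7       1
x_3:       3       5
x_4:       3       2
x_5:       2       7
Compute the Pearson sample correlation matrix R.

Step 1 — column means:
  mean(A) = (3 + 7 + 3 + 3 + 2) / 5 = 18/5 = 3.6
  mean(B) = (6 + 1 + 5 + 2 + 7) / 5 = 21/5 = 4.2

Step 2 — sample variances and covariances s[i,j] = (1/(n-1)) · Σ_k (x_{k,i} - mean_i) · (x_{k,j} - mean_j), with n-1 = 4:
  s[A,A] = ((-0.6)·(-0.6) + (3.4)·(3.4) + (-0.6)·(-0.6) + (-0.6)·(-0.6) + (-1.6)·(-1.6)) / 4 = 15.2/4 = 3.8
  s[A,B] = ((-0.6)·(1.8) + (3.4)·(-3.2) + (-0.6)·(0.8) + (-0.6)·(-2.2) + (-1.6)·(2.8)) / 4 = -15.6/4 = -3.9
  s[B,B] = ((1.8)·(1.8) + (-3.2)·(-3.2) + (0.8)·(0.8) + (-2.2)·(-2.2) + (2.8)·(2.8)) / 4 = 26.8/4 = 6.7
  Sample standard deviations s_i = √(s[i,i]):
  s(A) = √(3.8) = 1.9494
  s(B) = √(6.7) = 2.5884

Step 3 — r_{ij} = s_{ij} / (s_i · s_j):
  r[A,A] = 1 (diagonal).
  r[A,B] = -3.9 / (1.9494 · 2.5884) = -3.9 / 5.0458 = -0.7729
  r[B,B] = 1 (diagonal).

R is symmetric with unit diagonal. Assembling:

R = [[1, -0.7729],
 [-0.7729, 1]]


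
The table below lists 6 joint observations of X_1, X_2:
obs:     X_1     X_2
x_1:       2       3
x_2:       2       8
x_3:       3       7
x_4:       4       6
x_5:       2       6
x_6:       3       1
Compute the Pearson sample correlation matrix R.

Step 1 — column means:
  mean(X_1) = (2 + 2 + 3 + 4 + 2 + 3) / 6 = 16/6 = 2.6667
  mean(X_2) = (3 + 8 + 7 + 6 + 6 + 1) / 6 = 31/6 = 5.1667

Step 2 — sample variances and covariances s[i,j] = (1/(n-1)) · Σ_k (x_{k,i} - mean_i) · (x_{k,j} - mean_j), with n-1 = 5:
  s[X_1,X_1] = ((-0.6667)·(-0.6667) + (-0.6667)·(-0.6667) + (0.3333)·(0.3333) + (1.3333)·(1.3333) + (-0.6667)·(-0.6667) + (0.3333)·(0.3333)) / 5 = 3.3333/5 = 0.6667
  s[X_1,X_2] = ((-0.6667)·(-2.1667) + (-0.6667)·(2.8333) + (0.3333)·(1.8333) + (1.3333)·(0.8333) + (-0.6667)·(0.8333) + (0.3333)·(-4.1667)) / 5 = -0.6667/5 = -0.1333
  s[X_2,X_2] = ((-2.1667)·(-2.1667) + (2.8333)·(2.8333) + (1.8333)·(1.8333) + (0.8333)·(0.8333) + (0.8333)·(0.8333) + (-4.1667)·(-4.1667)) / 5 = 34.8333/5 = 6.9667
  Sample standard deviations s_i = √(s[i,i]):
  s(X_1) = √(0.6667) = 0.8165
  s(X_2) = √(6.9667) = 2.6394

Step 3 — r_{ij} = s_{ij} / (s_i · s_j):
  r[X_1,X_1] = 1 (diagonal).
  r[X_1,X_2] = -0.1333 / (0.8165 · 2.6394) = -0.1333 / 2.1551 = -0.0619
  r[X_2,X_2] = 1 (diagonal).

R is symmetric with unit diagonal. Assembling:

R = [[1, -0.0619],
 [-0.0619, 1]]


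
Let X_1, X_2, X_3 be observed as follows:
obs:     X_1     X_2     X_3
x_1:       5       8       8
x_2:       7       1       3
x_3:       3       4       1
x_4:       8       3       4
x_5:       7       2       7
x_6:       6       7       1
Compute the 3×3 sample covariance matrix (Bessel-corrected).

Step 1 — column means:
  mean(X_1) = (5 + 7 + 3 + 8 + 7 + 6) / 6 = 36/6 = 6
  mean(X_2) = (8 + 1 + 4 + 3 + 2 + 7) / 6 = 25/6 = 4.1667
  mean(X_3) = (8 + 3 + 1 + 4 + 7 + 1) / 6 = 24/6 = 4

Step 2 — sample covariance S[i,j] = (1/(n-1)) · Σ_k (x_{k,i} - mean_i) · (x_{k,j} - mean_j), with n-1 = 5.
  S[X_1,X_1] = ((-1)·(-1) + (1)·(1) + (-3)·(-3) + (2)·(2) + (1)·(1) + (0)·(0)) / 5 = 16/5 = 3.2
  S[X_1,X_2] = ((-1)·(3.8333) + (1)·(-3.1667) + (-3)·(-0.1667) + (2)·(-1.1667) + (1)·(-2.1667) + (0)·(2.8333)) / 5 = -11/5 = -2.2
  S[X_1,X_3] = ((-1)·(4) + (1)·(-1) + (-3)·(-3) + (2)·(0) + (1)·(3) + (0)·(-3)) / 5 = 7/5 = 1.4
  S[X_2,X_2] = ((3.8333)·(3.8333) + (-3.1667)·(-3.1667) + (-0.1667)·(-0.1667) + (-1.1667)·(-1.1667) + (-2.1667)·(-2.1667) + (2.8333)·(2.8333)) / 5 = 38.8333/5 = 7.7667
  S[X_2,X_3] = ((3.8333)·(4) + (-3.1667)·(-1) + (-0.1667)·(-3) + (-1.1667)·(0) + (-2.1667)·(3) + (2.8333)·(-3)) / 5 = 4/5 = 0.8
  S[X_3,X_3] = ((4)·(4) + (-1)·(-1) + (-3)·(-3) + (0)·(0) + (3)·(3) + (-3)·(-3)) / 5 = 44/5 = 8.8

S is symmetric (S[j,i] = S[i,j]). Assembling:

S = [[3.2, -2.2, 1.4],
 [-2.2, 7.7667, 0.8],
 [1.4, 0.8, 8.8]]


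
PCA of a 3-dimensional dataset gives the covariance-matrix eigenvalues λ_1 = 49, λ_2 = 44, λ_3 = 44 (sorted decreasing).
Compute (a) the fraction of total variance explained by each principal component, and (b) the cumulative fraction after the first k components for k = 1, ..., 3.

Step 1 — total variance = trace(Sigma) = Σ λ_i = 49 + 44 + 44 = 137.

Step 2 — fraction explained by component i = λ_i / Σ λ:
  PC1: 49/137 = 0.3577
  PC2: 44/137 = 0.3212
  PC3: 44/137 = 0.3212

Step 3 — cumulative fraction after k components = (λ_1 + ... + λ_k) / Σ λ:
  k = 1: 49/137 = 0.3577
  k = 2: (49 + 44)/137 = 93/137 = 0.6788
  k = 3: (49 + 44 + 44)/137 = 137/137 = 1

Summary (fraction, with percent):

explained: PC1 0.3577 (35.77%), PC2 0.3212 (32.12%), PC3 0.3212 (32.12%);  cumulative: 0.3577, 0.6788, 1


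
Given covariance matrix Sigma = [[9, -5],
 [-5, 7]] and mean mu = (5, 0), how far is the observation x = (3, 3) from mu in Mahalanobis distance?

Step 1 — centre the observation: (x - mu) = (-2, 3).

Step 2 — invert Sigma. det(Sigma) = 9·7 - (-5)² = 38.
  Sigma^{-1} = (1/det) · [[d, -b], [-b, a]] = [[0.1842, 0.1316],
 [0.1316, 0.2368]].

Step 3 — form the quadratic (x - mu)^T · Sigma^{-1} · (x - mu):
  Sigma^{-1} · (x - mu) = (0.0263, 0.4474).
  (x - mu)^T · [Sigma^{-1} · (x - mu)] = (-2)·(0.0263) + (3)·(0.4474) = 1.2895.

Step 4 — take square root: d = √(1.2895) ≈ 1.1355.

d(x, mu) = √(1.2895) ≈ 1.1355


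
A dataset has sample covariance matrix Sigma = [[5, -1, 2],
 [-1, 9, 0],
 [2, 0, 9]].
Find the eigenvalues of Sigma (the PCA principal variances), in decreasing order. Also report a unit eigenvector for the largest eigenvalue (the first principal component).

Step 1 — characteristic polynomial p(λ) = det(λI - Sigma) = λ³ - tr·λ² + c_1·λ - det, where tr = trace, c_1 = sum of the principal 2×2 minors, det = det(Sigma):
  tr = 5 + 9 + 9 = 23,
  c_1 = (5·9 - (-1)²) + (5·9 - (2)²) + (9·9 - (0)²) = 44 + 41 + 81 = 166,
  det = 5·(9·9 - (0)²) - (-1)·((-1)·9 - (0)·(2)) + (2)·((-1)·(0) - 9·(2)) = 5·(81) - (-1)·(-9) + (2)·(-18) = 360.
  So p(λ) = λ³ - 23λ² + 166λ - 360.
Step 2 — look for an integer root (rational root theorem: any rational root is an integer divisor of 360). Testing λ = 4:
  p(4) = 64 - 368 + 664 - 360 = 0  ✓
  Dividing out (λ - 4): p(λ) = (λ - 4)(λ² - 19λ + 90).
Step 3 — remaining eigenvalues from the quadratic λ² - 19λ + 90 = 0:
  Δ = 19² - 4·90 = 361 - 360 = 1,  λ = (19 ± √1)/2 = (19 ± 1)/2 = 10 or 9.
  Sorted: λ_1 = 10,  λ_2 = 9,  λ_3 = 4  (check: sum = 23 = tr ✓).

Step 4 — unit eigenvector for λ_1 = 10: v spans the null space of (Sigma - λ_1 I), whose rows are
  r_1 = (-5, -1, 2),  r_2 = (-1, -1, 0),  r_3 = (2, 0, -1).
  v is orthogonal to every row, so take v ∝ r_1 × r_2 = ((-1)·(0) - (2)·(-1), (2)·(-1) - (-5)·(0), (-5)·(-1) - (-1)·(-1)) = (2, -2, 4).
  Rescale (divide by 2): u = (1, -1, 2).
  ||u|| = √((1)² + (-1)² + (2)²) = √(6) ≈ 2.4495,  v_1 = u/||u|| ≈ (0.4082, -0.4082, 0.8165) (||v_1|| = 1).

λ_1 = 10,  λ_2 = 9,  λ_3 = 4;  v_1 ≈ (0.4082, -0.4082, 0.8165)


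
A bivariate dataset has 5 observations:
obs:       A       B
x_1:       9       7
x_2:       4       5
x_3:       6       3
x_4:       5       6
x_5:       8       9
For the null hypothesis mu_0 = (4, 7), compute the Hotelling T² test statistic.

Step 1 — sample mean vector:
  mean(A) = (9 + 4 + 6 + 5 + 8) / 5 = 32/5 = 6.4
  mean(B) = (7 + 5 + 3 + 6 + 9) / 5 = 30/5 = 6
  x̄ = (6.4, 6),  deviation x̄ - mu_0 = (6.4, 6) - (4, 7) = (2.4, -1).

Step 2 — sample covariance matrix, S[i,j] = (1/(n-1)) · Σ_k (x_{k,i} - mean_i) · (x_{k,j} - mean_j), divisor n-1 = 4:
  S[A,A] = ((2.6)·(2.6) + (-2.4)·(-2.4) + (-0.4)·(-0.4) + (-1.4)·(-1.4) + (1.6)·(1.6)) / 4 = 17.2/4 = 4.3
  S[A,B] = ((2.6)·(1) + (-2.4)·(-1) + (-0.4)·(-3) + (-1.4)·(0) + (1.6)·(3)) / 4 = 11/4 = 2.75
  S[B,B] = ((1)·(1) + (-1)·(-1) + (-3)·(-3) + (0)·(0) + (3)·(3)) / 4 = 20/4 = 5
  S = [[4.3, 2.75],
 [2.75, 5]].

Step 3 — invert S. det(S) = 4.3·5 - (2.75)² = 13.9375.
  S^{-1} = (1/det) · [[d, -b], [-b, a]] = [[0.3587, -0.1973],
 [-0.1973, 0.3085]].

Step 4 — quadratic form (x̄ - mu_0)^T · S^{-1} · (x̄ - mu_0):
  S^{-1} · (x̄ - mu_0) = (1.0583, -0.7821),
  (x̄ - mu_0)^T · [...] = (2.4)·(1.0583) + (-1)·(-0.7821) = 3.322.

Step 5 — scale by n: T² = 5 · 3.322 = 16.6099.

T² ≈ 16.6099


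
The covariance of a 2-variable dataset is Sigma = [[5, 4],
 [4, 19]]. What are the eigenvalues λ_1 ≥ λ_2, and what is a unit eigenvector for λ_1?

Step 1 — characteristic polynomial of 2×2 Sigma:
  det(Sigma - λI) = λ² - trace · λ + det = 0.
  trace = 5 + 19 = 24, det = 5·19 - (4)² = 79.
Step 2 — discriminant:
  Δ = trace² - 4·det = 576 - 316 = 260.
Step 3 — eigenvalues:
  λ = (trace ± √Δ)/2 = (24 ± 16.1245)/2,
  λ_1 = 20.0623,  λ_2 = 3.9377.

Step 4 — unit eigenvector for λ_1: solve (Sigma - λ_1 I)v = 0. First row:
  (5 - 20.0623)·v_x + (4)·v_y = 0, i.e. (-15.0623)·v_x + (4)·v_y = 0,
  so v ∝ (b, λ_1 - a) = (4, 15.0623) = u.
  ||u|| = √((4)² + (15.0623)²) = √(242.8716) ≈ 15.5843,
  v_1 = u/||u|| ≈ (0.2567, 0.9665) (||v_1|| = 1).

λ_1 = 20.0623,  λ_2 = 3.9377;  v_1 ≈ (0.2567, 0.9665)


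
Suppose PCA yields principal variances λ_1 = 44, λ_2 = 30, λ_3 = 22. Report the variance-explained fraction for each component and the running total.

Step 1 — total variance = trace(Sigma) = Σ λ_i = 44 + 30 + 22 = 96.

Step 2 — fraction explained by component i = λ_i / Σ λ:
  PC1: 44/96 = 0.4583
  PC2: 30/96 = 0.3125
  PC3: 22/96 = 0.2292

Step 3 — cumulative fraction after k components = (λ_1 + ... + λ_k) / Σ λ:
  k = 1: 44/96 = 0.4583
  k = 2: (44 + 30)/96 = 74/96 = 0.7708
  k = 3: (44 + 30 + 22)/96 = 96/96 = 1

Summary (fraction, with percent):

explained: PC1 0.4583 (45.83%), PC2 0.3125 (31.25%), PC3 0.2292 (22.92%);  cumulative: 0.4583, 0.7708, 1


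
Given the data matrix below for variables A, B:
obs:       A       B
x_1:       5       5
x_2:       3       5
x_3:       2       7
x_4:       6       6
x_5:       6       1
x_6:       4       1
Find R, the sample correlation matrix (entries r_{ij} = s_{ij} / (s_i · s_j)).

Step 1 — column means:
  mean(A) = (5 + 3 + 2 + 6 + 6 + 4) / 6 = 26/6 = 4.3333
  mean(B) = (5 + 5 + 7 + 6 + 1 + 1) / 6 = 25/6 = 4.1667

Step 2 — sample variances and covariances s[i,j] = (1/(n-1)) · Σ_k (x_{k,i} - mean_i) · (x_{k,j} - mean_j), with n-1 = 5:
  s[A,A] = ((0.6667)·(0.6667) + (-1.3333)·(-1.3333) + (-2.3333)·(-2.3333) + (1.6667)·(1.6667) + (1.6667)·(1.6667) + (-0.3333)·(-0.3333)) / 5 = 13.3333/5 = 2.6667
  s[A,B] = ((0.6667)·(0.8333) + (-1.3333)·(0.8333) + (-2.3333)·(2.8333) + (1.6667)·(1.8333) + (1.6667)·(-3.1667) + (-0.3333)·(-3.1667)) / 5 = -8.3333/5 = -1.6667
  s[B,B] = ((0.8333)·(0.8333) + (0.8333)·(0.8333) + (2.8333)·(2.8333) + (1.8333)·(1.8333) + (-3.1667)·(-3.1667) + (-3.1667)·(-3.1667)) / 5 = 32.8333/5 = 6.5667
  Sample standard deviations s_i = √(s[i,i]):
  s(A) = √(2.6667) = 1.633
  s(B) = √(6.5667) = 2.5626

Step 3 — r_{ij} = s_{ij} / (s_i · s_j):
  r[A,A] = 1 (diagonal).
  r[A,B] = -1.6667 / (1.633 · 2.5626) = -1.6667 / 4.1846 = -0.3983
  r[B,B] = 1 (diagonal).

R is symmetric with unit diagonal. Assembling:

R = [[1, -0.3983],
 [-0.3983, 1]]


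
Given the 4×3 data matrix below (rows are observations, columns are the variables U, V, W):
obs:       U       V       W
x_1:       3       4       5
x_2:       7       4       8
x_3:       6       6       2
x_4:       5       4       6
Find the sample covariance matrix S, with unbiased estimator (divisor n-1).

Step 1 — column means:
  mean(U) = (3 + 7 + 6 + 5) / 4 = 21/4 = 5.25
  mean(V) = (4 + 4 + 6 + 4) / 4 = 18/4 = 4.5
  mean(W) = (5 + 8 + 2 + 6) / 4 = 21/4 = 5.25

Step 2 — sample covariance S[i,j] = (1/(n-1)) · Σ_k (x_{k,i} - mean_i) · (x_{k,j} - mean_j), with n-1 = 3.
  S[U,U] = ((-2.25)·(-2.25) + (1.75)·(1.75) + (0.75)·(0.75) + (-0.25)·(-0.25)) / 3 = 8.75/3 = 2.9167
  S[U,V] = ((-2.25)·(-0.5) + (1.75)·(-0.5) + (0.75)·(1.5) + (-0.25)·(-0.5)) / 3 = 1.5/3 = 0.5
  S[U,W] = ((-2.25)·(-0.25) + (1.75)·(2.75) + (0.75)·(-3.25) + (-0.25)·(0.75)) / 3 = 2.75/3 = 0.9167
  S[V,V] = ((-0.5)·(-0.5) + (-0.5)·(-0.5) + (1.5)·(1.5) + (-0.5)·(-0.5)) / 3 = 3/3 = 1
  S[V,W] = ((-0.5)·(-0.25) + (-0.5)·(2.75) + (1.5)·(-3.25) + (-0.5)·(0.75)) / 3 = -6.5/3 = -2.1667
  S[W,W] = ((-0.25)·(-0.25) + (2.75)·(2.75) + (-3.25)·(-3.25) + (0.75)·(0.75)) / 3 = 18.75/3 = 6.25

S is symmetric (S[j,i] = S[i,j]). Assembling:

S = [[2.9167, 0.5, 0.9167],
 [0.5, 1, -2.1667],
 [0.9167, -2.1667, 6.25]]


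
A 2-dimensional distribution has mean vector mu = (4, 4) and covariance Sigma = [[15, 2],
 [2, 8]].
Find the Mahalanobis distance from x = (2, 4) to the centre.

Step 1 — centre the observation: (x - mu) = (-2, 0).

Step 2 — invert Sigma. det(Sigma) = 15·8 - (2)² = 116.
  Sigma^{-1} = (1/det) · [[d, -b], [-b, a]] = [[0.069, -0.0172],
 [-0.0172, 0.1293]].

Step 3 — form the quadratic (x - mu)^T · Sigma^{-1} · (x - mu):
  Sigma^{-1} · (x - mu) = (-0.1379, 0.0345).
  (x - mu)^T · [Sigma^{-1} · (x - mu)] = (-2)·(-0.1379) + (0)·(0.0345) = 0.2759.

Step 4 — take square root: d = √(0.2759) ≈ 0.5252.

d(x, mu) = √(0.2759) ≈ 0.5252


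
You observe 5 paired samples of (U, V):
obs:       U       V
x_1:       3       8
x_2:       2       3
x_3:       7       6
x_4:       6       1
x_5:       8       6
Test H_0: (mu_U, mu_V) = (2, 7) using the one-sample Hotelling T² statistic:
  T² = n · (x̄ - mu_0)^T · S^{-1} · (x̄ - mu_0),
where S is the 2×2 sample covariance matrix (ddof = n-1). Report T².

Step 1 — sample mean vector:
  mean(U) = (3 + 2 + 7 + 6 + 8) / 5 = 26/5 = 5.2
  mean(V) = (8 + 3 + 6 + 1 + 6) / 5 = 24/5 = 4.8
  x̄ = (5.2, 4.8),  deviation x̄ - mu_0 = (5.2, 4.8) - (2, 7) = (3.2, -2.2).

Step 2 — sample covariance matrix, S[i,j] = (1/(n-1)) · Σ_k (x_{k,i} - mean_i) · (x_{k,j} - mean_j), divisor n-1 = 4:
  S[U,U] = ((-2.2)·(-2.2) + (-3.2)·(-3.2) + (1.8)·(1.8) + (0.8)·(0.8) + (2.8)·(2.8)) / 4 = 26.8/4 = 6.7
  S[U,V] = ((-2.2)·(3.2) + (-3.2)·(-1.8) + (1.8)·(1.2) + (0.8)·(-3.8) + (2.8)·(1.2)) / 4 = 1.2/4 = 0.3
  S[V,V] = ((3.2)·(3.2) + (-1.8)·(-1.8) + (1.2)·(1.2) + (-3.8)·(-3.8) + (1.2)·(1.2)) / 4 = 30.8/4 = 7.7
  S = [[6.7, 0.3],
 [0.3, 7.7]].

Step 3 — invert S. det(S) = 6.7·7.7 - (0.3)² = 51.5.
  S^{-1} = (1/det) · [[d, -b], [-b, a]] = [[0.1495, -0.0058],
 [-0.0058, 0.1301]].

Step 4 — quadratic form (x̄ - mu_0)^T · S^{-1} · (x̄ - mu_0):
  S^{-1} · (x̄ - mu_0) = (0.4913, -0.3049),
  (x̄ - mu_0)^T · [...] = (3.2)·(0.4913) + (-2.2)·(-0.3049) = 2.2427.

Step 5 — scale by n: T² = 5 · 2.2427 = 11.2136.

T² ≈ 11.2136


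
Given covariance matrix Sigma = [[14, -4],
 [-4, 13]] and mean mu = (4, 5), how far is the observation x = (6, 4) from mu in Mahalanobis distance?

Step 1 — centre the observation: (x - mu) = (2, -1).

Step 2 — invert Sigma. det(Sigma) = 14·13 - (-4)² = 166.
  Sigma^{-1} = (1/det) · [[d, -b], [-b, a]] = [[0.0783, 0.0241],
 [0.0241, 0.0843]].

Step 3 — form the quadratic (x - mu)^T · Sigma^{-1} · (x - mu):
  Sigma^{-1} · (x - mu) = (0.1325, -0.0361).
  (x - mu)^T · [Sigma^{-1} · (x - mu)] = (2)·(0.1325) + (-1)·(-0.0361) = 0.3012.

Step 4 — take square root: d = √(0.3012) ≈ 0.5488.

d(x, mu) = √(0.3012) ≈ 0.5488


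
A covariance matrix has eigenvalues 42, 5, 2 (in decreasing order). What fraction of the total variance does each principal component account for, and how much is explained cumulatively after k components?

Step 1 — total variance = trace(Sigma) = Σ λ_i = 42 + 5 + 2 = 49.

Step 2 — fraction explained by component i = λ_i / Σ λ:
  PC1: 42/49 = 0.8571
  PC2: 5/49 = 0.102
  PC3: 2/49 = 0.0408

Step 3 — cumulative fraction after k components = (λ_1 + ... + λ_k) / Σ λ:
  k = 1: 42/49 = 0.8571
  k = 2: (42 + 5)/49 = 47/49 = 0.9592
  k = 3: (42 + 5 + 2)/49 = 49/49 = 1

Summary (fraction, with percent):

explained: PC1 0.8571 (85.71%), PC2 0.102 (10.2%), PC3 0.0408 (4.08%);  cumulative: 0.8571, 0.9592, 1


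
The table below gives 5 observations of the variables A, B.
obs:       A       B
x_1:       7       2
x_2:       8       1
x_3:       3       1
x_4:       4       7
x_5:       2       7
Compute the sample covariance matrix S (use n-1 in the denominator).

Step 1 — column means:
  mean(A) = (7 + 8 + 3 + 4 + 2) / 5 = 24/5 = 4.8
  mean(B) = (2 + 1 + 1 + 7 + 7) / 5 = 18/5 = 3.6

Step 2 — sample covariance S[i,j] = (1/(n-1)) · Σ_k (x_{k,i} - mean_i) · (x_{k,j} - mean_j), with n-1 = 4.
  S[A,A] = ((2.2)·(2.2) + (3.2)·(3.2) + (-1.8)·(-1.8) + (-0.8)·(-0.8) + (-2.8)·(-2.8)) / 4 = 26.8/4 = 6.7
  S[A,B] = ((2.2)·(-1.6) + (3.2)·(-2.6) + (-1.8)·(-2.6) + (-0.8)·(3.4) + (-2.8)·(3.4)) / 4 = -19.4/4 = -4.85
  S[B,B] = ((-1.6)·(-1.6) + (-2.6)·(-2.6) + (-2.6)·(-2.6) + (3.4)·(3.4) + (3.4)·(3.4)) / 4 = 39.2/4 = 9.8

S is symmetric (S[j,i] = S[i,j]). Assembling:

S = [[6.7, -4.85],
 [-4.85, 9.8]]


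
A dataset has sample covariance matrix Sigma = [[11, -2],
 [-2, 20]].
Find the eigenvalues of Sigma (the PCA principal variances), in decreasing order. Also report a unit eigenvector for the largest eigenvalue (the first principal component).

Step 1 — characteristic polynomial of 2×2 Sigma:
  det(Sigma - λI) = λ² - trace · λ + det = 0.
  trace = 11 + 20 = 31, det = 11·20 - (-2)² = 216.
Step 2 — discriminant:
  Δ = trace² - 4·det = 961 - 864 = 97.
Step 3 — eigenvalues:
  λ = (trace ± √Δ)/2 = (31 ± 9.8489)/2,
  λ_1 = 20.4244,  λ_2 = 10.5756.

Step 4 — unit eigenvector for λ_1: solve (Sigma - λ_1 I)v = 0. First row:
  (11 - 20.4244)·v_x + (-2)·v_y = 0, i.e. (-9.4244)·v_x + (-2)·v_y = 0,
  so v ∝ (b, λ_1 - a) = (-2, 9.4244); multiply by -1 so the first entry is positive: u = (2, -9.4244).
  ||u|| = √((2)² + (-9.4244)²) = √(92.8199) ≈ 9.6343,
  v_1 = u/||u|| ≈ (0.2076, -0.9782) (||v_1|| = 1).

λ_1 = 20.4244,  λ_2 = 10.5756;  v_1 ≈ (0.2076, -0.9782)


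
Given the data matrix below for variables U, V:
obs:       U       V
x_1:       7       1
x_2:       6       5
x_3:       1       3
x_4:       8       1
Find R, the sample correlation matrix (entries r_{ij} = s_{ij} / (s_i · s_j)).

Step 1 — column means:
  mean(U) = (7 + 6 + 1 + 8) / 4 = 22/4 = 5.5
  mean(V) = (1 + 5 + 3 + 1) / 4 = 10/4 = 2.5

Step 2 — sample variances and covariances s[i,j] = (1/(n-1)) · Σ_k (x_{k,i} - mean_i) · (x_{k,j} - mean_j), with n-1 = 3:
  s[U,U] = ((1.5)·(1.5) + (0.5)·(0.5) + (-4.5)·(-4.5) + (2.5)·(2.5)) / 3 = 29/3 = 9.6667
  s[U,V] = ((1.5)·(-1.5) + (0.5)·(2.5) + (-4.5)·(0.5) + (2.5)·(-1.5)) / 3 = -7/3 = -2.3333
  s[V,V] = ((-1.5)·(-1.5) + (2.5)·(2.5) + (0.5)·(0.5) + (-1.5)·(-1.5)) / 3 = 11/3 = 3.6667
  Sample standard deviations s_i = √(s[i,i]):
  s(U) = √(9.6667) = 3.1091
  s(V) = √(3.6667) = 1.9149

Step 3 — r_{ij} = s_{ij} / (s_i · s_j):
  r[U,U] = 1 (diagonal).
  r[U,V] = -2.3333 / (3.1091 · 1.9149) = -2.3333 / 5.9535 = -0.3919
  r[V,V] = 1 (diagonal).

R is symmetric with unit diagonal. Assembling:

R = [[1, -0.3919],
 [-0.3919, 1]]


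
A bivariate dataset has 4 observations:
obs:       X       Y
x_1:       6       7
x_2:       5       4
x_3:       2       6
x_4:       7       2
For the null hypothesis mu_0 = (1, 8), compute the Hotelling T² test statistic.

Step 1 — sample mean vector:
  mean(X) = (6 + 5 + 2 + 7) / 4 = 20/4 = 5
  mean(Y) = (7 + 4 + 6 + 2) / 4 = 19/4 = 4.75
  x̄ = (5, 4.75),  deviation x̄ - mu_0 = (5, 4.75) - (1, 8) = (4, -3.25).

Step 2 — sample covariance matrix, S[i,j] = (1/(n-1)) · Σ_k (x_{k,i} - mean_i) · (x_{k,j} - mean_j), divisor n-1 = 3:
  S[X,X] = ((1)·(1) + (0)·(0) + (-3)·(-3) + (2)·(2)) / 3 = 14/3 = 4.6667
  S[X,Y] = ((1)·(2.25) + (0)·(-0.75) + (-3)·(1.25) + (2)·(-2.75)) / 3 = -7/3 = -2.3333
  S[Y,Y] = ((2.25)·(2.25) + (-0.75)·(-0.75) + (1.25)·(1.25) + (-2.75)·(-2.75)) / 3 = 14.75/3 = 4.9167
  S = [[4.6667, -2.3333],
 [-2.3333, 4.9167]].

Step 3 — invert S. det(S) = 4.6667·4.9167 - (-2.3333)² = 17.5.
  S^{-1} = (1/det) · [[d, -b], [-b, a]] = [[0.281, 0.1333],
 [0.1333, 0.2667]].

Step 4 — quadratic form (x̄ - mu_0)^T · S^{-1} · (x̄ - mu_0):
  S^{-1} · (x̄ - mu_0) = (0.6905, -0.3333),
  (x̄ - mu_0)^T · [...] = (4)·(0.6905) + (-3.25)·(-0.3333) = 3.8452.

Step 5 — scale by n: T² = 4 · 3.8452 = 15.381.

T² ≈ 15.381


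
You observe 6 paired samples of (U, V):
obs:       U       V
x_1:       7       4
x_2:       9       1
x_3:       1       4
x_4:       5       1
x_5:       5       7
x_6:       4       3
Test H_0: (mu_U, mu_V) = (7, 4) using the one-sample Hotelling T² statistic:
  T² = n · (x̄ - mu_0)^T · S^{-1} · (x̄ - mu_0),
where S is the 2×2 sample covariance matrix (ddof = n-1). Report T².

Step 1 — sample mean vector:
  mean(U) = (7 + 9 + 1 + 5 + 5 + 4) / 6 = 31/6 = 5.1667
  mean(V) = (4 + 1 + 4 + 1 + 7 + 3) / 6 = 20/6 = 3.3333
  x̄ = (5.1667, 3.3333),  deviation x̄ - mu_0 = (5.1667, 3.3333) - (7, 4) = (-1.8333, -0.6667).

Step 2 — sample covariance matrix, S[i,j] = (1/(n-1)) · Σ_k (x_{k,i} - mean_i) · (x_{k,j} - mean_j), divisor n-1 = 5:
  S[U,U] = ((1.8333)·(1.8333) + (3.8333)·(3.8333) + (-4.1667)·(-4.1667) + (-0.1667)·(-0.1667) + (-0.1667)·(-0.1667) + (-1.1667)·(-1.1667)) / 5 = 36.8333/5 = 7.3667
  S[U,V] = ((1.8333)·(0.6667) + (3.8333)·(-2.3333) + (-4.1667)·(0.6667) + (-0.1667)·(-2.3333) + (-0.1667)·(3.6667) + (-1.1667)·(-0.3333)) / 5 = -10.3333/5 = -2.0667
  S[V,V] = ((0.6667)·(0.6667) + (-2.3333)·(-2.3333) + (0.6667)·(0.6667) + (-2.3333)·(-2.3333) + (3.6667)·(3.6667) + (-0.3333)·(-0.3333)) / 5 = 25.3333/5 = 5.0667
  S = [[7.3667, -2.0667],
 [-2.0667, 5.0667]].

Step 3 — invert S. det(S) = 7.3667·5.0667 - (-2.0667)² = 33.0533.
  S^{-1} = (1/det) · [[d, -b], [-b, a]] = [[0.1533, 0.0625],
 [0.0625, 0.2229]].

Step 4 — quadratic form (x̄ - mu_0)^T · S^{-1} · (x̄ - mu_0):
  S^{-1} · (x̄ - mu_0) = (-0.3227, -0.2632),
  (x̄ - mu_0)^T · [...] = (-1.8333)·(-0.3227) + (-0.6667)·(-0.2632) = 0.7671.

Step 5 — scale by n: T² = 6 · 0.7671 = 4.6027.

T² ≈ 4.6027


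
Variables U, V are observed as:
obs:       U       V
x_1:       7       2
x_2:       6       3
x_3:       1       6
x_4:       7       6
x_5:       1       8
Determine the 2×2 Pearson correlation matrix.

Step 1 — column means:
  mean(U) = (7 + 6 + 1 + 7 + 1) / 5 = 22/5 = 4.4
  mean(V) = (2 + 3 + 6 + 6 + 8) / 5 = 25/5 = 5

Step 2 — sample variances and covariances s[i,j] = (1/(n-1)) · Σ_k (x_{k,i} - mean_i) · (x_{k,j} - mean_j), with n-1 = 4:
  s[U,U] = ((2.6)·(2.6) + (1.6)·(1.6) + (-3.4)·(-3.4) + (2.6)·(2.6) + (-3.4)·(-3.4)) / 4 = 39.2/4 = 9.8
  s[U,V] = ((2.6)·(-3) + (1.6)·(-2) + (-3.4)·(1) + (2.6)·(1) + (-3.4)·(3)) / 4 = -22/4 = -5.5
  s[V,V] = ((-3)·(-3) + (-2)·(-2) + (1)·(1) + (1)·(1) + (3)·(3)) / 4 = 24/4 = 6
  Sample standard deviations s_i = √(s[i,i]):
  s(U) = √(9.8) = 3.1305
  s(V) = √(6) = 2.4495

Step 3 — r_{ij} = s_{ij} / (s_i · s_j):
  r[U,U] = 1 (diagonal).
  r[U,V] = -5.5 / (3.1305 · 2.4495) = -5.5 / 7.6681 = -0.7173
  r[V,V] = 1 (diagonal).

R is symmetric with unit diagonal. Assembling:

R = [[1, -0.7173],
 [-0.7173, 1]]


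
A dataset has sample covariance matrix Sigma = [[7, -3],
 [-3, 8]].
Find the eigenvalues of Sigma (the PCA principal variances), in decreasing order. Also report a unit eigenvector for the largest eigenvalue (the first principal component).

Step 1 — characteristic polynomial of 2×2 Sigma:
  det(Sigma - λI) = λ² - trace · λ + det = 0.
  trace = 7 + 8 = 15, det = 7·8 - (-3)² = 47.
Step 2 — discriminant:
  Δ = trace² - 4·det = 225 - 188 = 37.
Step 3 — eigenvalues:
  λ = (trace ± √Δ)/2 = (15 ± 6.0828)/2,
  λ_1 = 10.5414,  λ_2 = 4.4586.

Step 4 — unit eigenvector for λ_1: solve (Sigma - λ_1 I)v = 0. First row:
  (7 - 10.5414)·v_x + (-3)·v_y = 0, i.e. (-3.5414)·v_x + (-3)·v_y = 0,
  so v ∝ (b, λ_1 - a) = (-3, 3.5414); multiply by -1 so the first entry is positive: u = (3, -3.5414).
  ||u|| = √((3)² + (-3.5414)²) = √(21.5414) ≈ 4.6413,
  v_1 = u/||u|| ≈ (0.6464, -0.763) (||v_1|| = 1).

λ_1 = 10.5414,  λ_2 = 4.4586;  v_1 ≈ (0.6464, -0.763)


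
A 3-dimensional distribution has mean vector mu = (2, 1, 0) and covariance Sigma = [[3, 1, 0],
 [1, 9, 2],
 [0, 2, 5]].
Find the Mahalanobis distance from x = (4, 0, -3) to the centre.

Step 1 — centre the observation: (x - mu) = (2, -1, -3).

Step 2 — invert Sigma (cofactor / det for 3×3, or solve directly):
  Sigma^{-1} = [[0.3475, -0.0424, 0.0169],
 [-0.0424, 0.1271, -0.0508],
 [0.0169, -0.0508, 0.2203]].

Step 3 — form the quadratic (x - mu)^T · Sigma^{-1} · (x - mu):
  Sigma^{-1} · (x - mu) = (0.6864, -0.0593, -0.5763).
  (x - mu)^T · [Sigma^{-1} · (x - mu)] = (2)·(0.6864) + (-1)·(-0.0593) + (-3)·(-0.5763) = 3.161.

Step 4 — take square root: d = √(3.161) ≈ 1.7779.

d(x, mu) = √(3.161) ≈ 1.7779


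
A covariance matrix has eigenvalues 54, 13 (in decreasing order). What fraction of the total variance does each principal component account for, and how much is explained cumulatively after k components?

Step 1 — total variance = trace(Sigma) = Σ λ_i = 54 + 13 = 67.

Step 2 — fraction explained by component i = λ_i / Σ λ:
  PC1: 54/67 = 0.806
  PC2: 13/67 = 0.194

Step 3 — cumulative fraction after k components = (λ_1 + ... + λ_k) / Σ λ:
  k = 1: 54/67 = 0.806
  k = 2: (54 + 13)/67 = 67/67 = 1

Summary (fraction, with percent):

explained: PC1 0.806 (80.6%), PC2 0.194 (19.4%);  cumulative: 0.806, 1


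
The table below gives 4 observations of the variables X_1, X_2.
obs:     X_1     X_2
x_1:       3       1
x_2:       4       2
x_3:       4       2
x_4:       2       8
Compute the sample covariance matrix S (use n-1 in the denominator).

Step 1 — column means:
  mean(X_1) = (3 + 4 + 4 + 2) / 4 = 13/4 = 3.25
  mean(X_2) = (1 + 2 + 2 + 8) / 4 = 13/4 = 3.25

Step 2 — sample covariance S[i,j] = (1/(n-1)) · Σ_k (x_{k,i} - mean_i) · (x_{k,j} - mean_j), with n-1 = 3.
  S[X_1,X_1] = ((-0.25)·(-0.25) + (0.75)·(0.75) + (0.75)·(0.75) + (-1.25)·(-1.25)) / 3 = 2.75/3 = 0.9167
  S[X_1,X_2] = ((-0.25)·(-2.25) + (0.75)·(-1.25) + (0.75)·(-1.25) + (-1.25)·(4.75)) / 3 = -7.25/3 = -2.4167
  S[X_2,X_2] = ((-2.25)·(-2.25) + (-1.25)·(-1.25) + (-1.25)·(-1.25) + (4.75)·(4.75)) / 3 = 30.75/3 = 10.25

S is symmetric (S[j,i] = S[i,j]). Assembling:

S = [[0.9167, -2.4167],
 [-2.4167, 10.25]]


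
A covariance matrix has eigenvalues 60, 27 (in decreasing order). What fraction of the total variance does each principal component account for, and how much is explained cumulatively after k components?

Step 1 — total variance = trace(Sigma) = Σ λ_i = 60 + 27 = 87.

Step 2 — fraction explained by component i = λ_i / Σ λ:
  PC1: 60/87 = 0.6897
  PC2: 27/87 = 0.3103

Step 3 — cumulative fraction after k components = (λ_1 + ... + λ_k) / Σ λ:
  k = 1: 60/87 = 0.6897
  k = 2: (60 + 27)/87 = 87/87 = 1

Summary (fraction, with percent):

explained: PC1 0.6897 (68.97%), PC2 0.3103 (31.03%);  cumulative: 0.6897, 1


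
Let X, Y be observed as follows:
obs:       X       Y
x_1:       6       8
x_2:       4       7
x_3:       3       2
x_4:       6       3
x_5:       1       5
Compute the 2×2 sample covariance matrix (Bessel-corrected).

Step 1 — column means:
  mean(X) = (6 + 4 + 3 + 6 + 1) / 5 = 20/5 = 4
  mean(Y) = (8 + 7 + 2 + 3 + 5) / 5 = 25/5 = 5

Step 2 — sample covariance S[i,j] = (1/(n-1)) · Σ_k (x_{k,i} - mean_i) · (x_{k,j} - mean_j), with n-1 = 4.
  S[X,X] = ((2)·(2) + (0)·(0) + (-1)·(-1) + (2)·(2) + (-3)·(-3)) / 4 = 18/4 = 4.5
  S[X,Y] = ((2)·(3) + (0)·(2) + (-1)·(-3) + (2)·(-2) + (-3)·(0)) / 4 = 5/4 = 1.25
  S[Y,Y] = ((3)·(3) + (2)·(2) + (-3)·(-3) + (-2)·(-2) + (0)·(0)) / 4 = 26/4 = 6.5

S is symmetric (S[j,i] = S[i,j]). Assembling:

S = [[4.5, 1.25],
 [1.25, 6.5]]


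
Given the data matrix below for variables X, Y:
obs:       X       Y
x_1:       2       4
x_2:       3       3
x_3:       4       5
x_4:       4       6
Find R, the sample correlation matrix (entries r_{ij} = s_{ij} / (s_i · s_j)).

Step 1 — column means:
  mean(X) = (2 + 3 + 4 + 4) / 4 = 13/4 = 3.25
  mean(Y) = (4 + 3 + 5 + 6) / 4 = 18/4 = 4.5

Step 2 — sample variances and covariances s[i,j] = (1/(n-1)) · Σ_k (x_{k,i} - mean_i) · (x_{k,j} - mean_j), with n-1 = 3:
  s[X,X] = ((-1.25)·(-1.25) + (-0.25)·(-0.25) + (0.75)·(0.75) + (0.75)·(0.75)) / 3 = 2.75/3 = 0.9167
  s[X,Y] = ((-1.25)·(-0.5) + (-0.25)·(-1.5) + (0.75)·(0.5) + (0.75)·(1.5)) / 3 = 2.5/3 = 0.8333
  s[Y,Y] = ((-0.5)·(-0.5) + (-1.5)·(-1.5) + (0.5)·(0.5) + (1.5)·(1.5)) / 3 = 5/3 = 1.6667
  Sample standard deviations s_i = √(s[i,i]):
  s(X) = √(0.9167) = 0.9574
  s(Y) = √(1.6667) = 1.291

Step 3 — r_{ij} = s_{ij} / (s_i · s_j):
  r[X,X] = 1 (diagonal).
  r[X,Y] = 0.8333 / (0.9574 · 1.291) = 0.8333 / 1.236 = 0.6742
  r[Y,Y] = 1 (diagonal).

R is symmetric with unit diagonal. Assembling:

R = [[1, 0.6742],
 [0.6742, 1]]


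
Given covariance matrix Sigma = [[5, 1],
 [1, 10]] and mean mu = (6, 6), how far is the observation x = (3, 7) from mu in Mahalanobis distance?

Step 1 — centre the observation: (x - mu) = (-3, 1).

Step 2 — invert Sigma. det(Sigma) = 5·10 - (1)² = 49.
  Sigma^{-1} = (1/det) · [[d, -b], [-b, a]] = [[0.2041, -0.0204],
 [-0.0204, 0.102]].

Step 3 — form the quadratic (x - mu)^T · Sigma^{-1} · (x - mu):
  Sigma^{-1} · (x - mu) = (-0.6327, 0.1633).
  (x - mu)^T · [Sigma^{-1} · (x - mu)] = (-3)·(-0.6327) + (1)·(0.1633) = 2.0612.

Step 4 — take square root: d = √(2.0612) ≈ 1.4357.

d(x, mu) = √(2.0612) ≈ 1.4357


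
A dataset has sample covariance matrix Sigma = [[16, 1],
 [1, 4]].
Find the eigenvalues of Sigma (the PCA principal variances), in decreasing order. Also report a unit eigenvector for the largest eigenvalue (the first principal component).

Step 1 — characteristic polynomial of 2×2 Sigma:
  det(Sigma - λI) = λ² - trace · λ + det = 0.
  trace = 16 + 4 = 20, det = 16·4 - (1)² = 63.
Step 2 — discriminant:
  Δ = trace² - 4·det = 400 - 252 = 148.
Step 3 — eigenvalues:
  λ = (trace ± √Δ)/2 = (20 ± 12.1655)/2,
  λ_1 = 16.0828,  λ_2 = 3.9172.

Step 4 — unit eigenvector for λ_1: solve (Sigma - λ_1 I)v = 0. First row:
  (16 - 16.0828)·v_x + (1)·v_y = 0, i.e. (-0.0828)·v_x + (1)·v_y = 0,
  so v ∝ (b, λ_1 - a) = (1, 0.0828) = u.
  ||u|| = √((1)² + (0.0828)²) = √(1.0068) ≈ 1.0034,
  v_1 = u/||u|| ≈ (0.9966, 0.0825) (||v_1|| = 1).

λ_1 = 16.0828,  λ_2 = 3.9172;  v_1 ≈ (0.9966, 0.0825)


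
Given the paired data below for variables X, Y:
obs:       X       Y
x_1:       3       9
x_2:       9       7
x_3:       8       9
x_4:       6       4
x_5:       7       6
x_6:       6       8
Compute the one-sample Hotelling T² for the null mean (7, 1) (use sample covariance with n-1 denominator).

Step 1 — sample mean vector:
  mean(X) = (3 + 9 + 8 + 6 + 7 + 6) / 6 = 39/6 = 6.5
  mean(Y) = (9 + 7 + 9 + 4 + 6 + 8) / 6 = 43/6 = 7.1667
  x̄ = (6.5, 7.1667),  deviation x̄ - mu_0 = (6.5, 7.1667) - (7, 1) = (-0.5, 6.1667).

Step 2 — sample covariance matrix, S[i,j] = (1/(n-1)) · Σ_k (x_{k,i} - mean_i) · (x_{k,j} - mean_j), divisor n-1 = 5:
  S[X,X] = ((-3.5)·(-3.5) + (2.5)·(2.5) + (1.5)·(1.5) + (-0.5)·(-0.5) + (0.5)·(0.5) + (-0.5)·(-0.5)) / 5 = 21.5/5 = 4.3
  S[X,Y] = ((-3.5)·(1.8333) + (2.5)·(-0.1667) + (1.5)·(1.8333) + (-0.5)·(-3.1667) + (0.5)·(-1.1667) + (-0.5)·(0.8333)) / 5 = -3.5/5 = -0.7
  S[Y,Y] = ((1.8333)·(1.8333) + (-0.1667)·(-0.1667) + (1.8333)·(1.8333) + (-3.1667)·(-3.1667) + (-1.1667)·(-1.1667) + (0.8333)·(0.8333)) / 5 = 18.8333/5 = 3.7667
  S = [[4.3, -0.7],
 [-0.7, 3.7667]].

Step 3 — invert S. det(S) = 4.3·3.7667 - (-0.7)² = 15.7067.
  S^{-1} = (1/det) · [[d, -b], [-b, a]] = [[0.2398, 0.0446],
 [0.0446, 0.2738]].

Step 4 — quadratic form (x̄ - mu_0)^T · S^{-1} · (x̄ - mu_0):
  S^{-1} · (x̄ - mu_0) = (0.1549, 1.666),
  (x̄ - mu_0)^T · [...] = (-0.5)·(0.1549) + (6.1667)·(1.666) = 10.196.

Step 5 — scale by n: T² = 6 · 10.196 = 61.1757.

T² ≈ 61.1757


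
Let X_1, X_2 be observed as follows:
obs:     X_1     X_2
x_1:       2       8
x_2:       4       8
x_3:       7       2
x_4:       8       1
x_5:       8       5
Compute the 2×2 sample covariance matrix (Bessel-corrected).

Step 1 — column means:
  mean(X_1) = (2 + 4 + 7 + 8 + 8) / 5 = 29/5 = 5.8
  mean(X_2) = (8 + 8 + 2 + 1 + 5) / 5 = 24/5 = 4.8

Step 2 — sample covariance S[i,j] = (1/(n-1)) · Σ_k (x_{k,i} - mean_i) · (x_{k,j} - mean_j), with n-1 = 4.
  S[X_1,X_1] = ((-3.8)·(-3.8) + (-1.8)·(-1.8) + (1.2)·(1.2) + (2.2)·(2.2) + (2.2)·(2.2)) / 4 = 28.8/4 = 7.2
  S[X_1,X_2] = ((-3.8)·(3.2) + (-1.8)·(3.2) + (1.2)·(-2.8) + (2.2)·(-3.8) + (2.2)·(0.2)) / 4 = -29.2/4 = -7.3
  S[X_2,X_2] = ((3.2)·(3.2) + (3.2)·(3.2) + (-2.8)·(-2.8) + (-3.8)·(-3.8) + (0.2)·(0.2)) / 4 = 42.8/4 = 10.7

S is symmetric (S[j,i] = S[i,j]). Assembling:

S = [[7.2, -7.3],
 [-7.3, 10.7]]


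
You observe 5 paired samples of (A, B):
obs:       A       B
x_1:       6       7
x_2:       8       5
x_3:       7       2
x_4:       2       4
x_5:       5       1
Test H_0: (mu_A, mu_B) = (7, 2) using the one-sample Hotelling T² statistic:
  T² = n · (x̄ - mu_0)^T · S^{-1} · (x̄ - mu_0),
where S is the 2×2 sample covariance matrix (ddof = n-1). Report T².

Step 1 — sample mean vector:
  mean(A) = (6 + 8 + 7 + 2 + 5) / 5 = 28/5 = 5.6
  mean(B) = (7 + 5 + 2 + 4 + 1) / 5 = 19/5 = 3.8
  x̄ = (5.6, 3.8),  deviation x̄ - mu_0 = (5.6, 3.8) - (7, 2) = (-1.4, 1.8).

Step 2 — sample covariance matrix, S[i,j] = (1/(n-1)) · Σ_k (x_{k,i} - mean_i) · (x_{k,j} - mean_j), divisor n-1 = 4:
  S[A,A] = ((0.4)·(0.4) + (2.4)·(2.4) + (1.4)·(1.4) + (-3.6)·(-3.6) + (-0.6)·(-0.6)) / 4 = 21.2/4 = 5.3
  S[A,B] = ((0.4)·(3.2) + (2.4)·(1.2) + (1.4)·(-1.8) + (-3.6)·(0.2) + (-0.6)·(-2.8)) / 4 = 2.6/4 = 0.65
  S[B,B] = ((3.2)·(3.2) + (1.2)·(1.2) + (-1.8)·(-1.8) + (0.2)·(0.2) + (-2.8)·(-2.8)) / 4 = 22.8/4 = 5.7
  S = [[5.3, 0.65],
 [0.65, 5.7]].

Step 3 — invert S. det(S) = 5.3·5.7 - (0.65)² = 29.7875.
  S^{-1} = (1/det) · [[d, -b], [-b, a]] = [[0.1914, -0.0218],
 [-0.0218, 0.1779]].

Step 4 — quadratic form (x̄ - mu_0)^T · S^{-1} · (x̄ - mu_0):
  S^{-1} · (x̄ - mu_0) = (-0.3072, 0.3508),
  (x̄ - mu_0)^T · [...] = (-1.4)·(-0.3072) + (1.8)·(0.3508) = 1.0615.

Step 5 — scale by n: T² = 5 · 1.0615 = 5.3076.

T² ≈ 5.3076


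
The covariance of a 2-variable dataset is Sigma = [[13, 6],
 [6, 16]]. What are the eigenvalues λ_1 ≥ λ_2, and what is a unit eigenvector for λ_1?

Step 1 — characteristic polynomial of 2×2 Sigma:
  det(Sigma - λI) = λ² - trace · λ + det = 0.
  trace = 13 + 16 = 29, det = 13·16 - (6)² = 172.
Step 2 — discriminant:
  Δ = trace² - 4·det = 841 - 688 = 153.
Step 3 — eigenvalues:
  λ = (trace ± √Δ)/2 = (29 ± 12.3693)/2,
  λ_1 = 20.6847,  λ_2 = 8.3153.

Step 4 — unit eigenvector for λ_1: solve (Sigma - λ_1 I)v = 0. First row:
  (13 - 20.6847)·v_x + (6)·v_y = 0, i.e. (-7.6847)·v_x + (6)·v_y = 0,
  so v ∝ (b, λ_1 - a) = (6, 7.6847) = u.
  ||u|| = √((6)² + (7.6847)²) = √(95.054) ≈ 9.7496,
  v_1 = u/||u|| ≈ (0.6154, 0.7882) (||v_1|| = 1).

λ_1 = 20.6847,  λ_2 = 8.3153;  v_1 ≈ (0.6154, 0.7882)


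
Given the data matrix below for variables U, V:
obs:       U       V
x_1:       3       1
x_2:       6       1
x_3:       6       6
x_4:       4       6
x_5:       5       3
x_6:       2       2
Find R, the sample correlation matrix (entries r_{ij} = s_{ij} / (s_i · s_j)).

Step 1 — column means:
  mean(U) = (3 + 6 + 6 + 4 + 5 + 2) / 6 = 26/6 = 4.3333
  mean(V) = (1 + 1 + 6 + 6 + 3 + 2) / 6 = 19/6 = 3.1667

Step 2 — sample variances and covariances s[i,j] = (1/(n-1)) · Σ_k (x_{k,i} - mean_i) · (x_{k,j} - mean_j), with n-1 = 5:
  s[U,U] = ((-1.3333)·(-1.3333) + (1.6667)·(1.6667) + (1.6667)·(1.6667) + (-0.3333)·(-0.3333) + (0.6667)·(0.6667) + (-2.3333)·(-2.3333)) / 5 = 13.3333/5 = 2.6667
  s[U,V] = ((-1.3333)·(-2.1667) + (1.6667)·(-2.1667) + (1.6667)·(2.8333) + (-0.3333)·(2.8333) + (0.6667)·(-0.1667) + (-2.3333)·(-1.1667)) / 5 = 5.6667/5 = 1.1333
  s[V,V] = ((-2.1667)·(-2.1667) + (-2.1667)·(-2.1667) + (2.8333)·(2.8333) + (2.8333)·(2.8333) + (-0.1667)·(-0.1667) + (-1.1667)·(-1.1667)) / 5 = 26.8333/5 = 5.3667
  Sample standard deviations s_i = √(s[i,i]):
  s(U) = √(2.6667) = 1.633
  s(V) = √(5.3667) = 2.3166

Step 3 — r_{ij} = s_{ij} / (s_i · s_j):
  r[U,U] = 1 (diagonal).
  r[U,V] = 1.1333 / (1.633 · 2.3166) = 1.1333 / 3.783 = 0.2996
  r[V,V] = 1 (diagonal).

R is symmetric with unit diagonal. Assembling:

R = [[1, 0.2996],
 [0.2996, 1]]
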